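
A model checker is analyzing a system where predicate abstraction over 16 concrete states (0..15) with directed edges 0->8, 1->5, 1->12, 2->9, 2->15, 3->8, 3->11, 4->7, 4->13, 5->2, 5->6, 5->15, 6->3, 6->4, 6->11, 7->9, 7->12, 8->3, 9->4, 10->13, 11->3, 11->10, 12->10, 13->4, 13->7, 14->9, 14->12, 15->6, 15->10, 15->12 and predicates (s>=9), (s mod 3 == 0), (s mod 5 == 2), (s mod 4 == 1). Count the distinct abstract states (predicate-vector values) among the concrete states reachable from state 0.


BFS from 0:
Concrete reachable: {0, 3, 4, 7, 8, 9, 10, 11, 12, 13}
Abstract via predicates (s>=9), (s mod 3 == 0), (s mod 5 == 2), (s mod 4 == 1):
  (0,0,0,0) <- {4, 8}
  (0,0,1,0) <- {7}
  (0,1,0,0) <- {0, 3}
  (1,0,0,0) <- {10, 11}
  (1,0,0,1) <- {13}
  (1,1,0,1) <- {9}
  (1,1,1,0) <- {12}
Distinct abstract states = 7

7


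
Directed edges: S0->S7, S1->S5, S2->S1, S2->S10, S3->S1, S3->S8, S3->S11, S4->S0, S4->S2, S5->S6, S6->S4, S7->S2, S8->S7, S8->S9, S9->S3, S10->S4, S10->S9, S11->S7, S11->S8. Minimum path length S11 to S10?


BFS layer-by-layer from S11:
  dist 0: {S11}
  dist 1: {S7, S8}
  dist 2: {S2, S9}
  dist 3: {S1, S3, S10}
  -> S10 reached at distance 3
Shortest path length = 3

3


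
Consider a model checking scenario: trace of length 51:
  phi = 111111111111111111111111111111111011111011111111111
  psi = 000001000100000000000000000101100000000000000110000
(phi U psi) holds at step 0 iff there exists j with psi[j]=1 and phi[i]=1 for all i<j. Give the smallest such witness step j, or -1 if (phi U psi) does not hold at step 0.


(phi U psi) at 0: need smallest j with psi[j]=1 and phi[i]=1 for all i in [0,j).
Scan from step 0:
  step 0: phi=1, psi=0 -> continue
  step 1: phi=1, psi=0 -> continue
  step 2: phi=1, psi=0 -> continue
  step 3: phi=1, psi=0 -> continue
  step 5: psi=1 and phi held for [0,5) -> witness found
Witness step = 5

5


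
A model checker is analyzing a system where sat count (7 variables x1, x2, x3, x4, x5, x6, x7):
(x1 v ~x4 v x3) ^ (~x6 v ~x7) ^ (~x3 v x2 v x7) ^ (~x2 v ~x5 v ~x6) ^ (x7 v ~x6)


CNF with 5 clauses over 7 vars (128 assignments).
An assignment satisfies CNF iff every clause has >=1 true literal.
Check each row (bits = x1,x2,x3,x4,x5,x6,x7; clause T/F shown):
  row 0 [0000000]: clauses=TTTTT -> 1
  row 1 [0000001]: clauses=TTTTT -> 1
  row 2 [0000010]: clauses=TTTTF -> 0
  row 3 [0000011]: clauses=TFTTT -> 0
  row 4 [0000100]: clauses=TTTTT -> 1
  (every remaining row is evaluated the same way; all 128 results are listed next)
Full result column, 8 rows per line (x1,x2,x3,x4 fixed per line; x5,x6,x7 runs 000..111 left to right):
  rows 0-7 [x1,x2,x3,x4=0000]: 11001100  (ones: 4)
  rows 8-15 [x1,x2,x3,x4=0001]: 00000000  (ones: 0)
  rows 16-23 [x1,x2,x3,x4=0010]: 01000100  (ones: 2)
  rows 24-31 [x1,x2,x3,x4=0011]: 01000100  (ones: 2)
  rows 32-39 [x1,x2,x3,x4=0100]: 11001100  (ones: 4)
  rows 40-47 [x1,x2,x3,x4=0101]: 00000000  (ones: 0)
  rows 48-55 [x1,x2,x3,x4=0110]: 11001100  (ones: 4)
  rows 56-63 [x1,x2,x3,x4=0111]: 11001100  (ones: 4)
  rows 64-71 [x1,x2,x3,x4=1000]: 11001100  (ones: 4)
  rows 72-79 [x1,x2,x3,x4=1001]: 11001100  (ones: 4)
  rows 80-87 [x1,x2,x3,x4=1010]: 01000100  (ones: 2)
  rows 88-95 [x1,x2,x3,x4=1011]: 01000100  (ones: 2)
  rows 96-103 [x1,x2,x3,x4=1100]: 11001100  (ones: 4)
  rows 104-111 [x1,x2,x3,x4=1101]: 11001100  (ones: 4)
  rows 112-119 [x1,x2,x3,x4=1110]: 11001100  (ones: 4)
  rows 120-127 [x1,x2,x3,x4=1111]: 11001100  (ones: 4)
Satisfying assignments = 4+0+2+2+4+0+4+4+4+4+2+2+4+4+4+4 = 48

48


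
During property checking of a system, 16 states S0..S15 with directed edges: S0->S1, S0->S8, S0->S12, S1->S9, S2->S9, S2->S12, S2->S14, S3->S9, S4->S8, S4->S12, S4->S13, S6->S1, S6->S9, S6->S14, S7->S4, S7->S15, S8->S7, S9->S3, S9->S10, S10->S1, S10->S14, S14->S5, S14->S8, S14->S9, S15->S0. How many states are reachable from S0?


BFS from S0:
  layer 0: {S0}
  layer 1: {S1, S8, S12}
  layer 2: {S7, S9}
  layer 3: {S3, S4, S10, S15}
  layer 4: {S13, S14}
  layer 5: {S5}
Reachable set: {S0, S1, S3, S4, S5, S7, S8, S9, S10, S12, S13, S14, S15}
Count = 13

13


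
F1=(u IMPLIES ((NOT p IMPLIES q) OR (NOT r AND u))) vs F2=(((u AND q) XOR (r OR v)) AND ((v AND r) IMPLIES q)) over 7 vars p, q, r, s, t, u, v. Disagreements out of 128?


F1 = (u IMPLIES ((NOT p IMPLIES q) OR (NOT r AND u)))
F2 = (((u AND q) XOR (r OR v)) AND ((v AND r) IMPLIES q))
Evaluate both on each of 128 rows (bits = p,q,r,s,t,u,v):
  row 0 [0000000]: F1=1 F2=0 (differ) -> 1
  row 1 [0000001]: F1=1 F2=1 -> 0
  row 2 [0000010]: F1=1 F2=0 (differ) -> 1
  row 3 [0000011]: F1=1 F2=1 -> 0
  row 4 [0000100]: F1=1 F2=0 (differ) -> 1
  (every remaining row is evaluated the same way; all 128 results are listed next)
Full result column, 8 rows per line (p,q,r,s fixed per line; t,u,v runs 000..111 left to right):
  rows 0-7 [p,q,r,s=0000]: 10101010  (ones: 4)
  rows 8-15 [p,q,r,s=0001]: 10101010  (ones: 4)
  rows 16-23 [p,q,r,s=0010]: 01100110  (ones: 4)
  rows 24-31 [p,q,r,s=0011]: 01100110  (ones: 4)
  rows 32-39 [p,q,r,s=0100]: 10011001  (ones: 4)
  rows 40-47 [p,q,r,s=0101]: 10011001  (ones: 4)
  rows 48-55 [p,q,r,s=0110]: 00110011  (ones: 4)
  rows 56-63 [p,q,r,s=0111]: 00110011  (ones: 4)
  rows 64-71 [p,q,r,s=1000]: 10101010  (ones: 4)
  rows 72-79 [p,q,r,s=1001]: 10101010  (ones: 4)
  rows 80-87 [p,q,r,s=1010]: 01010101  (ones: 4)
  rows 88-95 [p,q,r,s=1011]: 01010101  (ones: 4)
  rows 96-103 [p,q,r,s=1100]: 10011001  (ones: 4)
  rows 104-111 [p,q,r,s=1101]: 10011001  (ones: 4)
  rows 112-119 [p,q,r,s=1110]: 00110011  (ones: 4)
  rows 120-127 [p,q,r,s=1111]: 00110011  (ones: 4)
Disagreements = 4+4+4+4+4+4+4+4+4+4+4+4+4+4+4+4 = 64

64


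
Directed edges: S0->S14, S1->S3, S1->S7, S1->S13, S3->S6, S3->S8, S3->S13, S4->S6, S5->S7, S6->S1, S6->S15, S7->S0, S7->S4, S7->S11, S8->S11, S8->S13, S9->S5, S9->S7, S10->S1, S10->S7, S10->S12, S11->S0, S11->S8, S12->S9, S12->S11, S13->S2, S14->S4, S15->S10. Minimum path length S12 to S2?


BFS layer-by-layer from S12:
  dist 0: {S12}
  dist 1: {S9, S11}
  dist 2: {S0, S5, S7, S8}
  dist 3: {S4, S13, S14}
  dist 4: {S2, S6}
  -> S2 reached at distance 4
Shortest path length = 4

4


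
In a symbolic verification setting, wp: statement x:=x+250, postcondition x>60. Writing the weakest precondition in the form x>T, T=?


Formula: wp(x:=E, P) = P[E/x] (substitute E for x in postcondition)
Step 1: Postcondition: x>60
Step 2: Substitute x+250 for x: x+250>60
Step 3: Solve for x: x > 60-250 = -190

-190


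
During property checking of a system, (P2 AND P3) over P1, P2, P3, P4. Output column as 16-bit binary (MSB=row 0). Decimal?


Formula: (P2 AND P3) over P1, P2, P3, P4 (16 rows)
Evaluate each row (bits = P1,P2,P3,P4, MSB first):
  row 0 [0000]: (0 AND 0) -> 0
  row 1 [0001]: (0 AND 0) -> 0
  row 2 [0010]: (0 AND 1) -> 0
  row 3 [0011]: (0 AND 1) -> 0
  row 4 [0100]: (1 AND 0) -> 0
  row 5 [0101]: (1 AND 0) -> 0
  row 6 [0110]: (1 AND 1) -> 1
  row 7 [0111]: (1 AND 1) -> 1
  row 8 [1000]: (0 AND 0) -> 0
  row 9 [1001]: (0 AND 0) -> 0
  row 10 [1010]: (0 AND 1) -> 0
  row 11 [1011]: (0 AND 1) -> 0
  row 12 [1100]: (1 AND 0) -> 0
  row 13 [1101]: (1 AND 0) -> 0
  row 14 [1110]: (1 AND 1) -> 1
  row 15 [1111]: (1 AND 1) -> 1
Full result column, 4 rows per line (P1,P2 fixed per line; P3,P4 runs 00..11 left to right):
  rows 0-3 [P1,P2=00]: 0000  = hex 0
  rows 4-7 [P1,P2=01]: 0011  = hex 3
  rows 8-11 [P1,P2=10]: 0000  = hex 0
  rows 12-15 [P1,P2=11]: 0011  = hex 3
Output column (row 0 .. row 15) = 0000001100000011
Output column grouped in 4s = 0000 0011 0000 0011 = 0x0303
Convert to decimal digit by digit (value = value*16 + digit):
  0 -> 0
  0*16 + 3 = 3
  3*16 + 0 = 48
  48*16 + 3 = 771
Decimal = 771

771


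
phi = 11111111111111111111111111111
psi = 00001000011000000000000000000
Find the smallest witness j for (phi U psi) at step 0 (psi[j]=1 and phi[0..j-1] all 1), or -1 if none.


(phi U psi) at 0: need smallest j with psi[j]=1 and phi[i]=1 for all i in [0,j).
Scan from step 0:
  step 0: phi=1, psi=0 -> continue
  step 1: phi=1, psi=0 -> continue
  step 2: phi=1, psi=0 -> continue
  step 3: phi=1, psi=0 -> continue
  step 4: psi=1 and phi held for [0,4) -> witness found
Witness step = 4

4


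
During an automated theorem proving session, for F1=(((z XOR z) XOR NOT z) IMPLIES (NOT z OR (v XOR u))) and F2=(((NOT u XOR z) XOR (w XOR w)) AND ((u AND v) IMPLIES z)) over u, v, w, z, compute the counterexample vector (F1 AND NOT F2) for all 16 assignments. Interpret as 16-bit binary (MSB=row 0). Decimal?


F1 = (((z XOR z) XOR NOT z) IMPLIES (NOT z OR (v XOR u)))
F2 = (((NOT u XOR z) XOR (w XOR w)) AND ((u AND v) IMPLIES z))
Counterexample to F1=>F2 is where F1=1 and F2=0.
Evaluate each row (bits = u,v,w,z, MSB first):
  row 0 [0000]: F1=1 F2=1 -> F1&~F2 -> 0
  row 1 [0001]: F1=1 F2=0 -> F1&~F2 -> 1
  row 2 [0010]: F1=1 F2=1 -> F1&~F2 -> 0
  row 3 [0011]: F1=1 F2=0 -> F1&~F2 -> 1
  row 4 [0100]: F1=1 F2=1 -> F1&~F2 -> 0
  row 5 [0101]: F1=1 F2=0 -> F1&~F2 -> 1
  row 6 [0110]: F1=1 F2=1 -> F1&~F2 -> 0
  row 7 [0111]: F1=1 F2=0 -> F1&~F2 -> 1
  row 8 [1000]: F1=1 F2=0 -> F1&~F2 -> 1
  row 9 [1001]: F1=1 F2=1 -> F1&~F2 -> 0
  row 10 [1010]: F1=1 F2=0 -> F1&~F2 -> 1
  row 11 [1011]: F1=1 F2=1 -> F1&~F2 -> 0
  row 12 [1100]: F1=1 F2=0 -> F1&~F2 -> 1
  row 13 [1101]: F1=1 F2=1 -> F1&~F2 -> 0
  row 14 [1110]: F1=1 F2=0 -> F1&~F2 -> 1
  row 15 [1111]: F1=1 F2=1 -> F1&~F2 -> 0
Full result column, 4 rows per line (u,v fixed per line; w,z runs 00..11 left to right):
  rows 0-3 [u,v=00]: 0101  = hex 5
  rows 4-7 [u,v=01]: 0101  = hex 5
  rows 8-11 [u,v=10]: 1010  = hex A
  rows 12-15 [u,v=11]: 1010  = hex A
Counterexample vector (row 0 .. row 15) = 0101010110101010
Output column grouped in 4s = 0101 0101 1010 1010 = 0x55AA
Convert to decimal digit by digit (value = value*16 + digit):
  5 -> 5
  5*16 + 5 = 85
  85*16 + 10 (A) = 1370
  1370*16 + 10 (A) = 21930
Decimal = 21930

21930


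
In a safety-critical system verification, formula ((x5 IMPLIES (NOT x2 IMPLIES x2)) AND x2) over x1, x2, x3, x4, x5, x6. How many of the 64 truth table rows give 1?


Formula: ((x5 IMPLIES (NOT x2 IMPLIES x2)) AND x2) over 6 vars (64 rows)
Evaluate each row (x1, x2, x3, x4, x5, x6 as bits, MSB first):
  row 0 [000000]: ((0 IMPLIES (NOT 0 IMPLIES 0)) AND 0) -> 0
  row 1 [000001]: ((0 IMPLIES (NOT 0 IMPLIES 0)) AND 0) -> 0
  row 2 [000010]: ((1 IMPLIES (NOT 0 IMPLIES 0)) AND 0) -> 0
  row 3 [000011]: ((1 IMPLIES (NOT 0 IMPLIES 0)) AND 0) -> 0
  row 4 [000100]: ((0 IMPLIES (NOT 0 IMPLIES 0)) AND 0) -> 0
  (every remaining row is evaluated the same way; all 64 results are listed next)
Full result column, 8 rows per line (x1,x2,x3 fixed per line; x4,x5,x6 runs 000..111 left to right):
  rows 0-7 [x1,x2,x3=000]: 00000000  (ones: 0)
  rows 8-15 [x1,x2,x3=001]: 00000000  (ones: 0)
  rows 16-23 [x1,x2,x3=010]: 11111111  (ones: 8)
  rows 24-31 [x1,x2,x3=011]: 11111111  (ones: 8)
  rows 32-39 [x1,x2,x3=100]: 00000000  (ones: 0)
  rows 40-47 [x1,x2,x3=101]: 00000000  (ones: 0)
  rows 48-55 [x1,x2,x3=110]: 11111111  (ones: 8)
  rows 56-63 [x1,x2,x3=111]: 11111111  (ones: 8)
Count of 1-rows = 0+0+8+8+0+0+8+8 = 32

32


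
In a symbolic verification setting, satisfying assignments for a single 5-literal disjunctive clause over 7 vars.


Step 1: Total=2^7=128
Step 2: Unsat when all 5 false: 2^2=4
Step 3: Sat=128-4=124

124


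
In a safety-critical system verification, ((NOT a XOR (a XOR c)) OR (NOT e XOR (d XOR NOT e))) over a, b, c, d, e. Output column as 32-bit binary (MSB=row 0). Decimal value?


Formula: ((NOT a XOR (a XOR c)) OR (NOT e XOR (d XOR NOT e))) over a, b, c, d, e (32 rows)
Evaluate each row (bits = a,b,c,d,e, MSB first):
  row 0 [00000]: ((NOT 0 XOR (0 XOR 0)) OR (NOT 0 XOR (0 XOR NOT 0))) -> 1
  row 1 [00001]: ((NOT 0 XOR (0 XOR 0)) OR (NOT 1 XOR (0 XOR NOT 1))) -> 1
  row 2 [00010]: ((NOT 0 XOR (0 XOR 0)) OR (NOT 0 XOR (1 XOR NOT 0))) -> 1
  row 3 [00011]: ((NOT 0 XOR (0 XOR 0)) OR (NOT 1 XOR (1 XOR NOT 1))) -> 1
  row 4 [00100]: ((NOT 0 XOR (0 XOR 1)) OR (NOT 0 XOR (0 XOR NOT 0))) -> 0
  row 5 [00101]: ((NOT 0 XOR (0 XOR 1)) OR (NOT 1 XOR (0 XOR NOT 1))) -> 0
  row 6 [00110]: ((NOT 0 XOR (0 XOR 1)) OR (NOT 0 XOR (1 XOR NOT 0))) -> 1
  row 7 [00111]: ((NOT 0 XOR (0 XOR 1)) OR (NOT 1 XOR (1 XOR NOT 1))) -> 1
  row 8 [01000]: ((NOT 0 XOR (0 XOR 0)) OR (NOT 0 XOR (0 XOR NOT 0))) -> 1
  row 9 [01001]: ((NOT 0 XOR (0 XOR 0)) OR (NOT 1 XOR (0 XOR NOT 1))) -> 1
  row 10 [01010]: ((NOT 0 XOR (0 XOR 0)) OR (NOT 0 XOR (1 XOR NOT 0))) -> 1
  row 11 [01011]: ((NOT 0 XOR (0 XOR 0)) OR (NOT 1 XOR (1 XOR NOT 1))) -> 1
  row 12 [01100]: ((NOT 0 XOR (0 XOR 1)) OR (NOT 0 XOR (0 XOR NOT 0))) -> 0
  row 13 [01101]: ((NOT 0 XOR (0 XOR 1)) OR (NOT 1 XOR (0 XOR NOT 1))) -> 0
  row 14 [01110]: ((NOT 0 XOR (0 XOR 1)) OR (NOT 0 XOR (1 XOR NOT 0))) -> 1
  row 15 [01111]: ((NOT 0 XOR (0 XOR 1)) OR (NOT 1 XOR (1 XOR NOT 1))) -> 1
  row 16 [10000]: ((NOT 1 XOR (1 XOR 0)) OR (NOT 0 XOR (0 XOR NOT 0))) -> 1
  row 17 [10001]: ((NOT 1 XOR (1 XOR 0)) OR (NOT 1 XOR (0 XOR NOT 1))) -> 1
  row 18 [10010]: ((NOT 1 XOR (1 XOR 0)) OR (NOT 0 XOR (1 XOR NOT 0))) -> 1
  row 19 [10011]: ((NOT 1 XOR (1 XOR 0)) OR (NOT 1 XOR (1 XOR NOT 1))) -> 1
  row 20 [10100]: ((NOT 1 XOR (1 XOR 1)) OR (NOT 0 XOR (0 XOR NOT 0))) -> 0
  row 21 [10101]: ((NOT 1 XOR (1 XOR 1)) OR (NOT 1 XOR (0 XOR NOT 1))) -> 0
  row 22 [10110]: ((NOT 1 XOR (1 XOR 1)) OR (NOT 0 XOR (1 XOR NOT 0))) -> 1
  row 23 [10111]: ((NOT 1 XOR (1 XOR 1)) OR (NOT 1 XOR (1 XOR NOT 1))) -> 1
  row 24 [11000]: ((NOT 1 XOR (1 XOR 0)) OR (NOT 0 XOR (0 XOR NOT 0))) -> 1
  row 25 [11001]: ((NOT 1 XOR (1 XOR 0)) OR (NOT 1 XOR (0 XOR NOT 1))) -> 1
  row 26 [11010]: ((NOT 1 XOR (1 XOR 0)) OR (NOT 0 XOR (1 XOR NOT 0))) -> 1
  row 27 [11011]: ((NOT 1 XOR (1 XOR 0)) OR (NOT 1 XOR (1 XOR NOT 1))) -> 1
  row 28 [11100]: ((NOT 1 XOR (1 XOR 1)) OR (NOT 0 XOR (0 XOR NOT 0))) -> 0
  row 29 [11101]: ((NOT 1 XOR (1 XOR 1)) OR (NOT 1 XOR (0 XOR NOT 1))) -> 0
  row 30 [11110]: ((NOT 1 XOR (1 XOR 1)) OR (NOT 0 XOR (1 XOR NOT 0))) -> 1
  row 31 [11111]: ((NOT 1 XOR (1 XOR 1)) OR (NOT 1 XOR (1 XOR NOT 1))) -> 1
Full result column, 4 rows per line (a,b,c fixed per line; d,e runs 00..11 left to right):
  rows 0-3 [a,b,c=000]: 1111  = hex F
  rows 4-7 [a,b,c=001]: 0011  = hex 3
  rows 8-11 [a,b,c=010]: 1111  = hex F
  rows 12-15 [a,b,c=011]: 0011  = hex 3
  rows 16-19 [a,b,c=100]: 1111  = hex F
  rows 20-23 [a,b,c=101]: 0011  = hex 3
  rows 24-27 [a,b,c=110]: 1111  = hex F
  rows 28-31 [a,b,c=111]: 0011  = hex 3
Output column (row 0 .. row 31) = 11110011111100111111001111110011
Output column grouped in 4s = 1111 0011 1111 0011 1111 0011 1111 0011 = 0xF3F3F3F3
Convert to decimal digit by digit (value = value*16 + digit):
  F -> 15
  15*16 + 3 = 243
  243*16 + 15 (F) = 3903
  3903*16 + 3 = 62451
  62451*16 + 15 (F) = 999231
  999231*16 + 3 = 15987699
  15987699*16 + 15 (F) = 255803199
  255803199*16 + 3 = 4092851187
Decimal = 4092851187

4092851187


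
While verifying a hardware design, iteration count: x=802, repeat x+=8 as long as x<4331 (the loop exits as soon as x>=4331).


Step 1: x goes from 802 toward 4331 by 8; the body runs while x<4331, so iterations = ceil((bound-start)/step)
Step 2: Distance=3529
Step 3: ceil(3529/8)=442

442


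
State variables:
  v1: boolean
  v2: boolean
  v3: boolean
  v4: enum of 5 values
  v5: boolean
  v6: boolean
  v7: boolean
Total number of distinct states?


State space = product of domain sizes of all variables.
Domain sizes:
  v1 (boolean): 2
  v2 (boolean): 2
  v3 (boolean): 2
  v4 (enum of 5 values): 5
  v5 (boolean): 2
  v6 (boolean): 2
  v7 (boolean): 2
Product = 2 * 2 * 2 * 5 * 2 * 2 * 2 = 320

320


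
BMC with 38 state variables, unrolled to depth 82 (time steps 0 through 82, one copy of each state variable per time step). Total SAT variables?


BMC unrolls to depth k, creating one copy of each state var for steps 0..k.
Step count = 82 + 1 = 83 (steps 0 through 82)
Vars per step = 38
Total = 38 * 83 = 3154

3154


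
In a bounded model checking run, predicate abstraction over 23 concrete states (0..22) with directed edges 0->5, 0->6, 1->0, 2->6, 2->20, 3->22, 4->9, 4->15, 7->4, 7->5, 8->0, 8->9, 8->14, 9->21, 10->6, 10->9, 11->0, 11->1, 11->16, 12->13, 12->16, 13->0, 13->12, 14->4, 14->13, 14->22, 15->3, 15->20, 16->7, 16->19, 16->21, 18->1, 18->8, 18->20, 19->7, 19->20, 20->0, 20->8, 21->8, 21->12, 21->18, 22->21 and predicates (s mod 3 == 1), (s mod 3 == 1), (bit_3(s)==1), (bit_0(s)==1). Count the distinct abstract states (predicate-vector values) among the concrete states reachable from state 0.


BFS from 0:
Concrete reachable: {0, 5, 6}
Abstract via predicates (s mod 3 == 1), (s mod 3 == 1), (bit_3(s)==1), (bit_0(s)==1):
  (0,0,0,0) <- {0, 6}
  (0,0,0,1) <- {5}
Distinct abstract states = 2

2


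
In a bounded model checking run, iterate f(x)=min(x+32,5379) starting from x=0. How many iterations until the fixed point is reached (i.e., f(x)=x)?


Step 1: x=0, cap=5379, increment=32
Step 2: x grows by 32 each step until capped at 5379; fixed point is x=5379
Step 3: iterations = ceil(5379/32) = 169

169


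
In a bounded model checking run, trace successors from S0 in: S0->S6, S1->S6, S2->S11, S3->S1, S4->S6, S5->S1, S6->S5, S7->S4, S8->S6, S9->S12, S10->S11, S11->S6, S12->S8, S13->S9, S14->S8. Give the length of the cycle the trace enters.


Trace from S0 until a state repeats:
  S0 -> S6 -> S5 -> S1 -> S6
S6 first seen at step 1, revisited at step 4.
Cycle length = 4 - 1 = 3

3


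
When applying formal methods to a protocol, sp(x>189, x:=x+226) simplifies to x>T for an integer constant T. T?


Formula: sp(P, x:=E) = exists old_x. (x = E[old_x/x]) AND P[old_x/x] (old_x is the value of x before the assignment; eliminate old_x by solving x = E[old_x/x] for old_x)
Step 1: Precondition P: x>189, i.e. old_x > 189
Step 2: Assignment gives x = old_x + 226, so old_x = x - 226
Step 3: Substitute into P: x - 226 > 189
Step 4: Simplify: x > 189+226 = 415

415


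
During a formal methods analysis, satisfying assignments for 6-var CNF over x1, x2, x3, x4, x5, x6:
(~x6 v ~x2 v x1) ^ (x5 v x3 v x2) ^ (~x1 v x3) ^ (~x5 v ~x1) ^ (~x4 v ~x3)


CNF with 5 clauses over 6 vars (64 assignments).
An assignment satisfies CNF iff every clause has >=1 true literal.
Check each row (bits = x1,x2,x3,x4,x5,x6; clause T/F shown):
  row 0 [000000]: clauses=TFTTT -> 0
  row 1 [000001]: clauses=TFTTT -> 0
  row 2 [000010]: clauses=TTTTT -> 1
  row 3 [000011]: clauses=TTTTT -> 1
  row 4 [000100]: clauses=TFTTT -> 0
  (every remaining row is evaluated the same way; all 64 results are listed next)
Full result column, 8 rows per line (x1,x2,x3 fixed per line; x4,x5,x6 runs 000..111 left to right):
  rows 0-7 [x1,x2,x3=000]: 00110011  (ones: 4)
  rows 8-15 [x1,x2,x3=001]: 11110000  (ones: 4)
  rows 16-23 [x1,x2,x3=010]: 10101010  (ones: 4)
  rows 24-31 [x1,x2,x3=011]: 10100000  (ones: 2)
  rows 32-39 [x1,x2,x3=100]: 00000000  (ones: 0)
  rows 40-47 [x1,x2,x3=101]: 11000000  (ones: 2)
  rows 48-55 [x1,x2,x3=110]: 00000000  (ones: 0)
  rows 56-63 [x1,x2,x3=111]: 11000000  (ones: 2)
Satisfying assignments = 4+4+4+2+0+2+0+2 = 18

18


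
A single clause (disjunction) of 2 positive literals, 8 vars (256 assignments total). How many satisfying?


Step 1: Total=2^8=256
Step 2: Unsat when all 2 false: 2^6=64
Step 3: Sat=256-64=192

192


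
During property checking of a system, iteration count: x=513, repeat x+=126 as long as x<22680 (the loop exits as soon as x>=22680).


Step 1: x goes from 513 toward 22680 by 126; the body runs while x<22680, so iterations = ceil((bound-start)/step)
Step 2: Distance=22167
Step 3: ceil(22167/126)=176

176


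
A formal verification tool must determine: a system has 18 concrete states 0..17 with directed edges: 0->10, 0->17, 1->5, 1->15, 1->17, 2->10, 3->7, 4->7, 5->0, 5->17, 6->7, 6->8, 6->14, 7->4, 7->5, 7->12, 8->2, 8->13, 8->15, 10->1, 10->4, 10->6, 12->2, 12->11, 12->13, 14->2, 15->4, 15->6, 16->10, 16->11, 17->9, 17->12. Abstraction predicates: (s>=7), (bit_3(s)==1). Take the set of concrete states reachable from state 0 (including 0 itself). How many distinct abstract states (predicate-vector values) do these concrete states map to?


BFS from 0:
Concrete reachable: {0, 1, 2, 4, 5, 6, 7, 8, 9, 10, 11, 12, 13, 14, 15, 17}
Abstract via predicates (s>=7), (bit_3(s)==1):
  (0,0) <- {0, 1, 2, 4, 5, 6}
  (1,0) <- {7, 17}
  (1,1) <- {8, 9, 10, 11, 12, 13, 14, 15}
Distinct abstract states = 3

3


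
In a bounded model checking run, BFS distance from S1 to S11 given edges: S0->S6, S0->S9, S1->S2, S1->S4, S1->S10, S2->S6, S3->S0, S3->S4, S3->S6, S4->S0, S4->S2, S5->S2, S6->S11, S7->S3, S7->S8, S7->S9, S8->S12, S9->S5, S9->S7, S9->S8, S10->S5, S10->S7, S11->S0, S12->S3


BFS layer-by-layer from S1:
  dist 0: {S1}
  dist 1: {S2, S4, S10}
  dist 2: {S0, S5, S6, S7}
  dist 3: {S3, S8, S9, S11}
  -> S11 reached at distance 3
Shortest path length = 3

3


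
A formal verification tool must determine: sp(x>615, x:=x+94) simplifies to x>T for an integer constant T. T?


Formula: sp(P, x:=E) = exists old_x. (x = E[old_x/x]) AND P[old_x/x] (old_x is the value of x before the assignment; eliminate old_x by solving x = E[old_x/x] for old_x)
Step 1: Precondition P: x>615, i.e. old_x > 615
Step 2: Assignment gives x = old_x + 94, so old_x = x - 94
Step 3: Substitute into P: x - 94 > 615
Step 4: Simplify: x > 615+94 = 709

709


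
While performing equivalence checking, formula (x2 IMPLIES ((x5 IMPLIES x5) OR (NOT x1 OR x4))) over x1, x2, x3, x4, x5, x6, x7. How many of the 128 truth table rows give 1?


Formula: (x2 IMPLIES ((x5 IMPLIES x5) OR (NOT x1 OR x4))) over 7 vars (128 rows)
Evaluate each row (x1, x2, x3, x4, x5, x6, x7 as bits, MSB first):
  row 0 [0000000]: (0 IMPLIES ((0 IMPLIES 0) OR (NOT 0 OR 0))) -> 1
  row 1 [0000001]: (0 IMPLIES ((0 IMPLIES 0) OR (NOT 0 OR 0))) -> 1
  row 2 [0000010]: (0 IMPLIES ((0 IMPLIES 0) OR (NOT 0 OR 0))) -> 1
  row 3 [0000011]: (0 IMPLIES ((0 IMPLIES 0) OR (NOT 0 OR 0))) -> 1
  row 4 [0000100]: (0 IMPLIES ((1 IMPLIES 1) OR (NOT 0 OR 0))) -> 1
  (every remaining row is evaluated the same way; all 128 results are listed next)
Full result column, 8 rows per line (x1,x2,x3,x4 fixed per line; x5,x6,x7 runs 000..111 left to right):
  rows 0-7 [x1,x2,x3,x4=0000]: 11111111  (ones: 8)
  rows 8-15 [x1,x2,x3,x4=0001]: 11111111  (ones: 8)
  rows 16-23 [x1,x2,x3,x4=0010]: 11111111  (ones: 8)
  rows 24-31 [x1,x2,x3,x4=0011]: 11111111  (ones: 8)
  rows 32-39 [x1,x2,x3,x4=0100]: 11111111  (ones: 8)
  rows 40-47 [x1,x2,x3,x4=0101]: 11111111  (ones: 8)
  rows 48-55 [x1,x2,x3,x4=0110]: 11111111  (ones: 8)
  rows 56-63 [x1,x2,x3,x4=0111]: 11111111  (ones: 8)
  rows 64-71 [x1,x2,x3,x4=1000]: 11111111  (ones: 8)
  rows 72-79 [x1,x2,x3,x4=1001]: 11111111  (ones: 8)
  rows 80-87 [x1,x2,x3,x4=1010]: 11111111  (ones: 8)
  rows 88-95 [x1,x2,x3,x4=1011]: 11111111  (ones: 8)
  rows 96-103 [x1,x2,x3,x4=1100]: 11111111  (ones: 8)
  rows 104-111 [x1,x2,x3,x4=1101]: 11111111  (ones: 8)
  rows 112-119 [x1,x2,x3,x4=1110]: 11111111  (ones: 8)
  rows 120-127 [x1,x2,x3,x4=1111]: 11111111  (ones: 8)
Count of 1-rows = 8+8+8+8+8+8+8+8+8+8+8+8+8+8+8+8 = 128

128


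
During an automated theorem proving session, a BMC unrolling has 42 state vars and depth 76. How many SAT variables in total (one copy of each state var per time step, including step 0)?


BMC unrolls to depth k, creating one copy of each state var for steps 0..k.
Step count = 76 + 1 = 77 (steps 0 through 76)
Vars per step = 42
Total = 42 * 77 = 3234

3234


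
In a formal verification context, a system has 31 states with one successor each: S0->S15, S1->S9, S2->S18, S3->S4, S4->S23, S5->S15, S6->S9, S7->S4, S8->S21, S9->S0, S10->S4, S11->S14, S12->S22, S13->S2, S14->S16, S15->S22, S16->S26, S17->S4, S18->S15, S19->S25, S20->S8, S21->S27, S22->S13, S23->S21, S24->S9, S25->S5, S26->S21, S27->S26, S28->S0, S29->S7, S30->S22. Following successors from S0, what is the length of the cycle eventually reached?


Trace from S0 until a state repeats:
  S0 -> S15 -> S22 -> S13 -> S2 -> S18 -> S15
S15 first seen at step 1, revisited at step 6.
Cycle length = 6 - 1 = 5

5


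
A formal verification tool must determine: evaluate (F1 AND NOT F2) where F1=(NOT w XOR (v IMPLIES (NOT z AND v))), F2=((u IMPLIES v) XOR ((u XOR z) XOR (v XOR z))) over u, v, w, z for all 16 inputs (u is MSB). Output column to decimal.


F1 = (NOT w XOR (v IMPLIES (NOT z AND v)))
F2 = ((u IMPLIES v) XOR ((u XOR z) XOR (v XOR z)))
Counterexample to F1=>F2 is where F1=1 and F2=0.
Evaluate each row (bits = u,v,w,z, MSB first):
  row 0 [0000]: F1=0 F2=1 -> F1&~F2 -> 0
  row 1 [0001]: F1=0 F2=1 -> F1&~F2 -> 0
  row 2 [0010]: F1=1 F2=1 -> F1&~F2 -> 0
  row 3 [0011]: F1=1 F2=1 -> F1&~F2 -> 0
  row 4 [0100]: F1=0 F2=0 -> F1&~F2 -> 0
  row 5 [0101]: F1=1 F2=0 -> F1&~F2 -> 1
  row 6 [0110]: F1=1 F2=0 -> F1&~F2 -> 1
  row 7 [0111]: F1=0 F2=0 -> F1&~F2 -> 0
  row 8 [1000]: F1=0 F2=1 -> F1&~F2 -> 0
  row 9 [1001]: F1=0 F2=1 -> F1&~F2 -> 0
  row 10 [1010]: F1=1 F2=1 -> F1&~F2 -> 0
  row 11 [1011]: F1=1 F2=1 -> F1&~F2 -> 0
  row 12 [1100]: F1=0 F2=1 -> F1&~F2 -> 0
  row 13 [1101]: F1=1 F2=1 -> F1&~F2 -> 0
  row 14 [1110]: F1=1 F2=1 -> F1&~F2 -> 0
  row 15 [1111]: F1=0 F2=1 -> F1&~F2 -> 0
Full result column, 4 rows per line (u,v fixed per line; w,z runs 00..11 left to right):
  rows 0-3 [u,v=00]: 0000  = hex 0
  rows 4-7 [u,v=01]: 0110  = hex 6
  rows 8-11 [u,v=10]: 0000  = hex 0
  rows 12-15 [u,v=11]: 0000  = hex 0
Counterexample vector (row 0 .. row 15) = 0000011000000000
Output column grouped in 4s = 0000 0110 0000 0000 = 0x0600
Convert to decimal digit by digit (value = value*16 + digit):
  0 -> 0
  0*16 + 6 = 6
  6*16 + 0 = 96
  96*16 + 0 = 1536
Decimal = 1536

1536


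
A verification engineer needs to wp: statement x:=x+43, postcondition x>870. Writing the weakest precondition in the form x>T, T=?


Formula: wp(x:=E, P) = P[E/x] (substitute E for x in postcondition)
Step 1: Postcondition: x>870
Step 2: Substitute x+43 for x: x+43>870
Step 3: Solve for x: x > 870-43 = 827

827


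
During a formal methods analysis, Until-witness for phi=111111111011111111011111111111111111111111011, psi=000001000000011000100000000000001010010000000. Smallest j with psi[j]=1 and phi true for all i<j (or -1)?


(phi U psi) at 0: need smallest j with psi[j]=1 and phi[i]=1 for all i in [0,j).
Scan from step 0:
  step 0: phi=1, psi=0 -> continue
  step 1: phi=1, psi=0 -> continue
  step 2: phi=1, psi=0 -> continue
  step 3: phi=1, psi=0 -> continue
  step 5: psi=1 and phi held for [0,5) -> witness found
Witness step = 5

5


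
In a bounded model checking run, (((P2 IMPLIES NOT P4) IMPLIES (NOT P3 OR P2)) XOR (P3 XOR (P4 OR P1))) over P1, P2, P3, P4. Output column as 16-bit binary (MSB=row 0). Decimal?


Formula: (((P2 IMPLIES NOT P4) IMPLIES (NOT P3 OR P2)) XOR (P3 XOR (P4 OR P1))) over P1, P2, P3, P4 (16 rows)
Evaluate each row (bits = P1,P2,P3,P4, MSB first):
  row 0 [0000]: (((0 IMPLIES NOT 0) IMPLIES (NOT 0 OR 0)) XOR (0 XOR (0 OR 0))) -> 1
  row 1 [0001]: (((0 IMPLIES NOT 1) IMPLIES (NOT 0 OR 0)) XOR (0 XOR (1 OR 0))) -> 0
  row 2 [0010]: (((0 IMPLIES NOT 0) IMPLIES (NOT 1 OR 0)) XOR (1 XOR (0 OR 0))) -> 1
  row 3 [0011]: (((0 IMPLIES NOT 1) IMPLIES (NOT 1 OR 0)) XOR (1 XOR (1 OR 0))) -> 0
  row 4 [0100]: (((1 IMPLIES NOT 0) IMPLIES (NOT 0 OR 1)) XOR (0 XOR (0 OR 0))) -> 1
  row 5 [0101]: (((1 IMPLIES NOT 1) IMPLIES (NOT 0 OR 1)) XOR (0 XOR (1 OR 0))) -> 0
  row 6 [0110]: (((1 IMPLIES NOT 0) IMPLIES (NOT 1 OR 1)) XOR (1 XOR (0 OR 0))) -> 0
  row 7 [0111]: (((1 IMPLIES NOT 1) IMPLIES (NOT 1 OR 1)) XOR (1 XOR (1 OR 0))) -> 1
  row 8 [1000]: (((0 IMPLIES NOT 0) IMPLIES (NOT 0 OR 0)) XOR (0 XOR (0 OR 1))) -> 0
  row 9 [1001]: (((0 IMPLIES NOT 1) IMPLIES (NOT 0 OR 0)) XOR (0 XOR (1 OR 1))) -> 0
  row 10 [1010]: (((0 IMPLIES NOT 0) IMPLIES (NOT 1 OR 0)) XOR (1 XOR (0 OR 1))) -> 0
  row 11 [1011]: (((0 IMPLIES NOT 1) IMPLIES (NOT 1 OR 0)) XOR (1 XOR (1 OR 1))) -> 0
  row 12 [1100]: (((1 IMPLIES NOT 0) IMPLIES (NOT 0 OR 1)) XOR (0 XOR (0 OR 1))) -> 0
  row 13 [1101]: (((1 IMPLIES NOT 1) IMPLIES (NOT 0 OR 1)) XOR (0 XOR (1 OR 1))) -> 0
  row 14 [1110]: (((1 IMPLIES NOT 0) IMPLIES (NOT 1 OR 1)) XOR (1 XOR (0 OR 1))) -> 1
  row 15 [1111]: (((1 IMPLIES NOT 1) IMPLIES (NOT 1 OR 1)) XOR (1 XOR (1 OR 1))) -> 1
Full result column, 4 rows per line (P1,P2 fixed per line; P3,P4 runs 00..11 left to right):
  rows 0-3 [P1,P2=00]: 1010  = hex A
  rows 4-7 [P1,P2=01]: 1001  = hex 9
  rows 8-11 [P1,P2=10]: 0000  = hex 0
  rows 12-15 [P1,P2=11]: 0011  = hex 3
Output column (row 0 .. row 15) = 1010100100000011
Output column grouped in 4s = 1010 1001 0000 0011 = 0xA903
Convert to decimal digit by digit (value = value*16 + digit):
  A -> 10
  10*16 + 9 = 169
  169*16 + 0 = 2704
  2704*16 + 3 = 43267
Decimal = 43267

43267


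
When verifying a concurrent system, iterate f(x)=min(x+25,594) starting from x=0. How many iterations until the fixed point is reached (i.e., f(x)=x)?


Step 1: x=0, cap=594, increment=25
Step 2: x grows by 25 each step until capped at 594; fixed point is x=594
Step 3: iterations = ceil(594/25) = 24

24


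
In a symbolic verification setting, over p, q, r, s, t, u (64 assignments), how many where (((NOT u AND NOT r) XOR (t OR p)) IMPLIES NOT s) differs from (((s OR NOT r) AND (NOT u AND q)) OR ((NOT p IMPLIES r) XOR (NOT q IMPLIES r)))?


F1 = (((NOT u AND NOT r) XOR (t OR p)) IMPLIES NOT s)
F2 = (((s OR NOT r) AND (NOT u AND q)) OR ((NOT p IMPLIES r) XOR (NOT q IMPLIES r)))
Evaluate both on each of 64 rows (bits = p,q,r,s,t,u):
  row 0 [000000]: F1=1 F2=0 (differ) -> 1
  row 1 [000001]: F1=1 F2=0 (differ) -> 1
  row 2 [000010]: F1=1 F2=0 (differ) -> 1
  row 3 [000011]: F1=1 F2=0 (differ) -> 1
  row 4 [000100]: F1=0 F2=0 -> 0
  (every remaining row is evaluated the same way; all 64 results are listed next)
Full result column, 8 rows per line (p,q,r fixed per line; s,t,u runs 000..111 left to right):
  rows 0-7 [p,q,r=000]: 11110110  (ones: 6)
  rows 8-15 [p,q,r=001]: 11111100  (ones: 6)
  rows 16-23 [p,q,r=010]: 00001001  (ones: 2)
  rows 24-31 [p,q,r=011]: 11110110  (ones: 6)
  rows 32-39 [p,q,r=100]: 00000101  (ones: 2)
  rows 40-47 [p,q,r=101]: 11110000  (ones: 4)
  rows 48-55 [p,q,r=110]: 01010000  (ones: 2)
  rows 56-63 [p,q,r=111]: 11111010  (ones: 6)
Disagreements = 6+6+2+6+2+4+2+6 = 34

34


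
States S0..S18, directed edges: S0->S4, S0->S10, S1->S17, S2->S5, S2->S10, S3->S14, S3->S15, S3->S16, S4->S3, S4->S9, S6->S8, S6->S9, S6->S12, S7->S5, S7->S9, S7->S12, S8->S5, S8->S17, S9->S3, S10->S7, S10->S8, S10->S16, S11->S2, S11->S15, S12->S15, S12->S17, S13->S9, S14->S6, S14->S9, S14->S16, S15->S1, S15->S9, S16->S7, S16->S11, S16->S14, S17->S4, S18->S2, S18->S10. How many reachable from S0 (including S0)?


BFS from S0:
  layer 0: {S0}
  layer 1: {S4, S10}
  layer 2: {S3, S7, S8, S9, S16}
  layer 3: {S5, S11, S12, S14, S15, S17}
  layer 4: {S1, S2, S6}
Reachable set: {S0, S1, S2, S3, S4, S5, S6, S7, S8, S9, S10, S11, S12, S14, S15, S16, S17}
Count = 17

17


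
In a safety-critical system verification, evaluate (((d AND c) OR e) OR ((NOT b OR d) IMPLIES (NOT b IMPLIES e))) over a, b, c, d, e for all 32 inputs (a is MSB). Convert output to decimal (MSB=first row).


Formula: (((d AND c) OR e) OR ((NOT b OR d) IMPLIES (NOT b IMPLIES e))) over a, b, c, d, e (32 rows)
Evaluate each row (bits = a,b,c,d,e, MSB first):
  row 0 [00000]: (((0 AND 0) OR 0) OR ((NOT 0 OR 0) IMPLIES (NOT 0 IMPLIES 0))) -> 0
  row 1 [00001]: (((0 AND 0) OR 1) OR ((NOT 0 OR 0) IMPLIES (NOT 0 IMPLIES 1))) -> 1
  row 2 [00010]: (((1 AND 0) OR 0) OR ((NOT 0 OR 1) IMPLIES (NOT 0 IMPLIES 0))) -> 0
  row 3 [00011]: (((1 AND 0) OR 1) OR ((NOT 0 OR 1) IMPLIES (NOT 0 IMPLIES 1))) -> 1
  row 4 [00100]: (((0 AND 1) OR 0) OR ((NOT 0 OR 0) IMPLIES (NOT 0 IMPLIES 0))) -> 0
  row 5 [00101]: (((0 AND 1) OR 1) OR ((NOT 0 OR 0) IMPLIES (NOT 0 IMPLIES 1))) -> 1
  row 6 [00110]: (((1 AND 1) OR 0) OR ((NOT 0 OR 1) IMPLIES (NOT 0 IMPLIES 0))) -> 1
  row 7 [00111]: (((1 AND 1) OR 1) OR ((NOT 0 OR 1) IMPLIES (NOT 0 IMPLIES 1))) -> 1
  row 8 [01000]: (((0 AND 0) OR 0) OR ((NOT 1 OR 0) IMPLIES (NOT 1 IMPLIES 0))) -> 1
  row 9 [01001]: (((0 AND 0) OR 1) OR ((NOT 1 OR 0) IMPLIES (NOT 1 IMPLIES 1))) -> 1
  row 10 [01010]: (((1 AND 0) OR 0) OR ((NOT 1 OR 1) IMPLIES (NOT 1 IMPLIES 0))) -> 1
  row 11 [01011]: (((1 AND 0) OR 1) OR ((NOT 1 OR 1) IMPLIES (NOT 1 IMPLIES 1))) -> 1
  row 12 [01100]: (((0 AND 1) OR 0) OR ((NOT 1 OR 0) IMPLIES (NOT 1 IMPLIES 0))) -> 1
  row 13 [01101]: (((0 AND 1) OR 1) OR ((NOT 1 OR 0) IMPLIES (NOT 1 IMPLIES 1))) -> 1
  row 14 [01110]: (((1 AND 1) OR 0) OR ((NOT 1 OR 1) IMPLIES (NOT 1 IMPLIES 0))) -> 1
  row 15 [01111]: (((1 AND 1) OR 1) OR ((NOT 1 OR 1) IMPLIES (NOT 1 IMPLIES 1))) -> 1
  row 16 [10000]: (((0 AND 0) OR 0) OR ((NOT 0 OR 0) IMPLIES (NOT 0 IMPLIES 0))) -> 0
  row 17 [10001]: (((0 AND 0) OR 1) OR ((NOT 0 OR 0) IMPLIES (NOT 0 IMPLIES 1))) -> 1
  row 18 [10010]: (((1 AND 0) OR 0) OR ((NOT 0 OR 1) IMPLIES (NOT 0 IMPLIES 0))) -> 0
  row 19 [10011]: (((1 AND 0) OR 1) OR ((NOT 0 OR 1) IMPLIES (NOT 0 IMPLIES 1))) -> 1
  row 20 [10100]: (((0 AND 1) OR 0) OR ((NOT 0 OR 0) IMPLIES (NOT 0 IMPLIES 0))) -> 0
  row 21 [10101]: (((0 AND 1) OR 1) OR ((NOT 0 OR 0) IMPLIES (NOT 0 IMPLIES 1))) -> 1
  row 22 [10110]: (((1 AND 1) OR 0) OR ((NOT 0 OR 1) IMPLIES (NOT 0 IMPLIES 0))) -> 1
  row 23 [10111]: (((1 AND 1) OR 1) OR ((NOT 0 OR 1) IMPLIES (NOT 0 IMPLIES 1))) -> 1
  row 24 [11000]: (((0 AND 0) OR 0) OR ((NOT 1 OR 0) IMPLIES (NOT 1 IMPLIES 0))) -> 1
  row 25 [11001]: (((0 AND 0) OR 1) OR ((NOT 1 OR 0) IMPLIES (NOT 1 IMPLIES 1))) -> 1
  row 26 [11010]: (((1 AND 0) OR 0) OR ((NOT 1 OR 1) IMPLIES (NOT 1 IMPLIES 0))) -> 1
  row 27 [11011]: (((1 AND 0) OR 1) OR ((NOT 1 OR 1) IMPLIES (NOT 1 IMPLIES 1))) -> 1
  row 28 [11100]: (((0 AND 1) OR 0) OR ((NOT 1 OR 0) IMPLIES (NOT 1 IMPLIES 0))) -> 1
  row 29 [11101]: (((0 AND 1) OR 1) OR ((NOT 1 OR 0) IMPLIES (NOT 1 IMPLIES 1))) -> 1
  row 30 [11110]: (((1 AND 1) OR 0) OR ((NOT 1 OR 1) IMPLIES (NOT 1 IMPLIES 0))) -> 1
  row 31 [11111]: (((1 AND 1) OR 1) OR ((NOT 1 OR 1) IMPLIES (NOT 1 IMPLIES 1))) -> 1
Full result column, 4 rows per line (a,b,c fixed per line; d,e runs 00..11 left to right):
  rows 0-3 [a,b,c=000]: 0101  = hex 5
  rows 4-7 [a,b,c=001]: 0111  = hex 7
  rows 8-11 [a,b,c=010]: 1111  = hex F
  rows 12-15 [a,b,c=011]: 1111  = hex F
  rows 16-19 [a,b,c=100]: 0101  = hex 5
  rows 20-23 [a,b,c=101]: 0111  = hex 7
  rows 24-27 [a,b,c=110]: 1111  = hex F
  rows 28-31 [a,b,c=111]: 1111  = hex F
Output column (row 0 .. row 31) = 01010111111111110101011111111111
Output column grouped in 4s = 0101 0111 1111 1111 0101 0111 1111 1111 = 0x57FF57FF
Convert to decimal digit by digit (value = value*16 + digit):
  5 -> 5
  5*16 + 7 = 87
  87*16 + 15 (F) = 1407
  1407*16 + 15 (F) = 22527
  22527*16 + 5 = 360437
  360437*16 + 7 = 5766999
  5766999*16 + 15 (F) = 92271999
  92271999*16 + 15 (F) = 1476351999
Decimal = 1476351999

1476351999


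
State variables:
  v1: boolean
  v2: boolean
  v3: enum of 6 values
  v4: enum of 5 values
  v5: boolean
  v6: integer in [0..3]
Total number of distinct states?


State space = product of domain sizes of all variables.
Domain sizes:
  v1 (boolean): 2
  v2 (boolean): 2
  v3 (enum of 6 values): 6
  v4 (enum of 5 values): 5
  v5 (boolean): 2
  v6 (integer in [0..3]): 4
Product = 2 * 2 * 6 * 5 * 2 * 4 = 960

960


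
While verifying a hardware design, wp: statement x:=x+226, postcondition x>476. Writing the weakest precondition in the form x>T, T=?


Formula: wp(x:=E, P) = P[E/x] (substitute E for x in postcondition)
Step 1: Postcondition: x>476
Step 2: Substitute x+226 for x: x+226>476
Step 3: Solve for x: x > 476-226 = 250

250


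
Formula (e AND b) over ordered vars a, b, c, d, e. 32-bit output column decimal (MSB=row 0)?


Formula: (e AND b) over a, b, c, d, e (32 rows)
Evaluate each row (bits = a,b,c,d,e, MSB first):
  row 0 [00000]: (0 AND 0) -> 0
  row 1 [00001]: (1 AND 0) -> 0
  row 2 [00010]: (0 AND 0) -> 0
  row 3 [00011]: (1 AND 0) -> 0
  row 4 [00100]: (0 AND 0) -> 0
  row 5 [00101]: (1 AND 0) -> 0
  row 6 [00110]: (0 AND 0) -> 0
  row 7 [00111]: (1 AND 0) -> 0
  row 8 [01000]: (0 AND 1) -> 0
  row 9 [01001]: (1 AND 1) -> 1
  row 10 [01010]: (0 AND 1) -> 0
  row 11 [01011]: (1 AND 1) -> 1
  row 12 [01100]: (0 AND 1) -> 0
  row 13 [01101]: (1 AND 1) -> 1
  row 14 [01110]: (0 AND 1) -> 0
  row 15 [01111]: (1 AND 1) -> 1
  row 16 [10000]: (0 AND 0) -> 0
  row 17 [10001]: (1 AND 0) -> 0
  row 18 [10010]: (0 AND 0) -> 0
  row 19 [10011]: (1 AND 0) -> 0
  row 20 [10100]: (0 AND 0) -> 0
  row 21 [10101]: (1 AND 0) -> 0
  row 22 [10110]: (0 AND 0) -> 0
  row 23 [10111]: (1 AND 0) -> 0
  row 24 [11000]: (0 AND 1) -> 0
  row 25 [11001]: (1 AND 1) -> 1
  row 26 [11010]: (0 AND 1) -> 0
  row 27 [11011]: (1 AND 1) -> 1
  row 28 [11100]: (0 AND 1) -> 0
  row 29 [11101]: (1 AND 1) -> 1
  row 30 [11110]: (0 AND 1) -> 0
  row 31 [11111]: (1 AND 1) -> 1
Full result column, 4 rows per line (a,b,c fixed per line; d,e runs 00..11 left to right):
  rows 0-3 [a,b,c=000]: 0000  = hex 0
  rows 4-7 [a,b,c=001]: 0000  = hex 0
  rows 8-11 [a,b,c=010]: 0101  = hex 5
  rows 12-15 [a,b,c=011]: 0101  = hex 5
  rows 16-19 [a,b,c=100]: 0000  = hex 0
  rows 20-23 [a,b,c=101]: 0000  = hex 0
  rows 24-27 [a,b,c=110]: 0101  = hex 5
  rows 28-31 [a,b,c=111]: 0101  = hex 5
Output column (row 0 .. row 31) = 00000000010101010000000001010101
Output column grouped in 4s = 0000 0000 0101 0101 0000 0000 0101 0101 = 0x00550055
Convert to decimal digit by digit (value = value*16 + digit):
  0 -> 0
  0*16 + 0 = 0
  0*16 + 5 = 5
  5*16 + 5 = 85
  85*16 + 0 = 1360
  1360*16 + 0 = 21760
  21760*16 + 5 = 348165
  348165*16 + 5 = 5570645
Decimal = 5570645

5570645


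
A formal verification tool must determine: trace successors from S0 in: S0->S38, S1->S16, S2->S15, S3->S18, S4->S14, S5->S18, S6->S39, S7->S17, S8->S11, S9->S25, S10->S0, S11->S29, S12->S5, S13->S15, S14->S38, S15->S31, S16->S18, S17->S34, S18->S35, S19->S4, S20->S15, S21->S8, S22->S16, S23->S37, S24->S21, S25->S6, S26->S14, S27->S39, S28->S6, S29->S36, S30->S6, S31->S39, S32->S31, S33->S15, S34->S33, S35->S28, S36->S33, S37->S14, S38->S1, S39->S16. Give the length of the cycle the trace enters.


Trace from S0 until a state repeats:
  S0 -> S38 -> S1 -> S16 -> S18 -> S35 -> S28 -> S6 -> S39 -> S16
S16 first seen at step 3, revisited at step 9.
Cycle length = 9 - 3 = 6

6


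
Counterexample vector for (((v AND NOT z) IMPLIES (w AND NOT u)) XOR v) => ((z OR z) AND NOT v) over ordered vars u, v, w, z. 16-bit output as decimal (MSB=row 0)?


F1 = (((v AND NOT z) IMPLIES (w AND NOT u)) XOR v)
F2 = ((z OR z) AND NOT v)
Counterexample to F1=>F2 is where F1=1 and F2=0.
Evaluate each row (bits = u,v,w,z, MSB first):
  row 0 [0000]: F1=1 F2=0 -> F1&~F2 -> 1
  row 1 [0001]: F1=1 F2=1 -> F1&~F2 -> 0
  row 2 [0010]: F1=1 F2=0 -> F1&~F2 -> 1
  row 3 [0011]: F1=1 F2=1 -> F1&~F2 -> 0
  row 4 [0100]: F1=1 F2=0 -> F1&~F2 -> 1
  row 5 [0101]: F1=0 F2=0 -> F1&~F2 -> 0
  row 6 [0110]: F1=0 F2=0 -> F1&~F2 -> 0
  row 7 [0111]: F1=0 F2=0 -> F1&~F2 -> 0
  row 8 [1000]: F1=1 F2=0 -> F1&~F2 -> 1
  row 9 [1001]: F1=1 F2=1 -> F1&~F2 -> 0
  row 10 [1010]: F1=1 F2=0 -> F1&~F2 -> 1
  row 11 [1011]: F1=1 F2=1 -> F1&~F2 -> 0
  row 12 [1100]: F1=1 F2=0 -> F1&~F2 -> 1
  row 13 [1101]: F1=0 F2=0 -> F1&~F2 -> 0
  row 14 [1110]: F1=1 F2=0 -> F1&~F2 -> 1
  row 15 [1111]: F1=0 F2=0 -> F1&~F2 -> 0
Full result column, 4 rows per line (u,v fixed per line; w,z runs 00..11 left to right):
  rows 0-3 [u,v=00]: 1010  = hex A
  rows 4-7 [u,v=01]: 1000  = hex 8
  rows 8-11 [u,v=10]: 1010  = hex A
  rows 12-15 [u,v=11]: 1010  = hex A
Counterexample vector (row 0 .. row 15) = 1010100010101010
Output column grouped in 4s = 1010 1000 1010 1010 = 0xA8AA
Convert to decimal digit by digit (value = value*16 + digit):
  A -> 10
  10*16 + 8 = 168
  168*16 + 10 (A) = 2698
  2698*16 + 10 (A) = 43178
Decimal = 43178

43178


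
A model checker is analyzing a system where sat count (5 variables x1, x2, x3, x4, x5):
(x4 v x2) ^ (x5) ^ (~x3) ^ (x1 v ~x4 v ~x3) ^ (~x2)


CNF with 5 clauses over 5 vars (32 assignments).
An assignment satisfies CNF iff every clause has >=1 true literal.
Check each row (bits = x1,x2,x3,x4,x5; clause T/F shown):
  row 0 [00000]: clauses=FFTTT -> 0
  row 1 [00001]: clauses=FTTTT -> 0
  row 2 [00010]: clauses=TFTTT -> 0
  row 3 [00011]: clauses=TTTTT -> 1
  row 4 [00100]: clauses=FFFTT -> 0
  row 5 [00101]: clauses=FTFTT -> 0
  row 6 [00110]: clauses=TFFFT -> 0
  row 7 [00111]: clauses=TTFFT -> 0
  row 8 [01000]: clauses=TFTTF -> 0
  row 9 [01001]: clauses=TTTTF -> 0
  row 10 [01010]: clauses=TFTTF -> 0
  row 11 [01011]: clauses=TTTTF -> 0
  row 12 [01100]: clauses=TFFTF -> 0
  row 13 [01101]: clauses=TTFTF -> 0
  row 14 [01110]: clauses=TFFFF -> 0
  row 15 [01111]: clauses=TTFFF -> 0
  row 16 [10000]: clauses=FFTTT -> 0
  row 17 [10001]: clauses=FTTTT -> 0
  row 18 [10010]: clauses=TFTTT -> 0
  row 19 [10011]: clauses=TTTTT -> 1
  row 20 [10100]: clauses=FFFTT -> 0
  row 21 [10101]: clauses=FTFTT -> 0
  row 22 [10110]: clauses=TFFTT -> 0
  row 23 [10111]: clauses=TTFTT -> 0
  row 24 [11000]: clauses=TFTTF -> 0
  row 25 [11001]: clauses=TTTTF -> 0
  row 26 [11010]: clauses=TFTTF -> 0
  row 27 [11011]: clauses=TTTTF -> 0
  row 28 [11100]: clauses=TFFTF -> 0
  row 29 [11101]: clauses=TTFTF -> 0
  row 30 [11110]: clauses=TFFTF -> 0
  row 31 [11111]: clauses=TTFTF -> 0
Full result column, 8 rows per line (x1,x2 fixed per line; x3,x4,x5 runs 000..111 left to right):
  rows 0-7 [x1,x2=00]: 00010000  (ones: 1)
  rows 8-15 [x1,x2=01]: 00000000  (ones: 0)
  rows 16-23 [x1,x2=10]: 00010000  (ones: 1)
  rows 24-31 [x1,x2=11]: 00000000  (ones: 0)
Satisfying assignments = 1+0+1+0 = 2

2
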